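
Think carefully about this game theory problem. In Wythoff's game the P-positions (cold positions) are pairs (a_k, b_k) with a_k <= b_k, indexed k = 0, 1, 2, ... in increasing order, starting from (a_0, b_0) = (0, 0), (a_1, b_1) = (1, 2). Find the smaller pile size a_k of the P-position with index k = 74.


By Wythoff's theorem, a_k = floor(k * phi) and b_k = floor(k * phi^2) = a_k + k, where phi = (1 + sqrt(5))/2 is the golden ratio.
phi = (1 + sqrt(5))/2 = 1.618034
k = 74
k * phi = 74 * 1.618034 = 119.734515
a_74 = floor(k * phi) = 119

119


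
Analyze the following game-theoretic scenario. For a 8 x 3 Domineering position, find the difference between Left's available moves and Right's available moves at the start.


Board is 8 x 3 (rows x cols).
Left (vertical) placements: (rows-1) * cols = 7 * 3 = 21
Right (horizontal) placements: rows * (cols-1) = 8 * 2 = 16
Advantage = Left - Right = 21 - 16 = 5

5


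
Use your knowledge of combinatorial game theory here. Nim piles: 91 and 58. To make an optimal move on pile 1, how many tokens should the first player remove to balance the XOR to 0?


Piles: 91 and 58
Current XOR: 91 XOR 58 = 97 (non-zero, so this is an N-position).
To make the XOR zero, we need to find a move that balances the piles.
For pile 1 (size 91): target = 91 XOR 97 = 58
We reduce pile 1 from 91 to 58.
Tokens removed: 91 - 58 = 33
Verification: 58 XOR 58 = 0

33


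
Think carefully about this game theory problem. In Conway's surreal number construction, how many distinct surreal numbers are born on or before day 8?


Day 0: {|} = 0 is born. Count = 1.
Day n: the number of surreal numbers born by day n is 2^(n+1) - 1.
By day 0: 2^1 - 1 = 1
By day 1: 2^2 - 1 = 3
By day 2: 2^3 - 1 = 7
By day 3: 2^4 - 1 = 15
By day 4: 2^5 - 1 = 31
By day 5: 2^6 - 1 = 63
By day 6: 2^7 - 1 = 127
By day 7: 2^8 - 1 = 255
By day 8: 2^9 - 1 = 511
By day 8: 511 surreal numbers.

511


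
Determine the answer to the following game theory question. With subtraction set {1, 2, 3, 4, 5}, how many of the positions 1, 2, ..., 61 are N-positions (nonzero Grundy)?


Subtraction set S = {1, 2, 3, 4, 5}, so G(n) = n mod 6.
G(n) = 0 when n is a multiple of 6.
Multiples of 6 in [1, 61]: 10
N-positions (nonzero Grundy) = 61 - 10 = 51

51


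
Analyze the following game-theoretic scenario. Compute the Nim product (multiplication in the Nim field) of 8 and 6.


Nim multiplication is bilinear over XOR: (u XOR v) * w = (u*w) XOR (v*w).
So we split each operand into its bit components and XOR the pairwise Nim products.
8 = 8 (as XOR of powers of 2).
6 = 2 + 4 (as XOR of powers of 2).
Using the standard Nim-product table on single bits:
  2*2 = 3,   2*4 = 8,   2*8 = 12,
  4*4 = 6,   4*8 = 11,  8*8 = 13,
and  1*x = x (identity), k*l = l*k (commutative).
Pairwise Nim products:
  8 * 2 = 12
  8 * 4 = 11
XOR them: 12 XOR 11 = 7.
Result: 8 * 6 = 7 (in Nim).

7


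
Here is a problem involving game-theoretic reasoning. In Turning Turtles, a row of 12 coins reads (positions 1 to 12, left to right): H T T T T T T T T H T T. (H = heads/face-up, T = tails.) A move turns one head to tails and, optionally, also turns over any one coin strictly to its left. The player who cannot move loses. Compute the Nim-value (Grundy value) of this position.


Coins: H T T T T T T T T H T T
Key fact: a single head at position k behaves exactly like a Nim heap of size k (turning it to T and optionally flipping a coin at j < k corresponds to moving the heap from k to j, or to 0), and heads combine as a disjunctive sum (two heads at the same place would cancel, matching j XOR j = 0). So the Nim-value is the XOR of the 1-indexed positions of the heads.
Face-up positions (1-indexed): [1, 10]
XOR 0 with 1: 0 XOR 1 = 1
XOR 1 with 10: 1 XOR 10 = 11
Nim-value = 11

11


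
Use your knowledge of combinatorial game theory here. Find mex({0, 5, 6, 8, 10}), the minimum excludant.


Set = {0, 5, 6, 8, 10}
0 is in the set.
1 is NOT in the set. This is the mex.
mex = 1

1


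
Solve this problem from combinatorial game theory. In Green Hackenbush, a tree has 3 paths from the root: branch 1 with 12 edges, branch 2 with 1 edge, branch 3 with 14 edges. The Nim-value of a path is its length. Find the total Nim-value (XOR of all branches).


The tree has 3 branches from the ground vertex.
In Green Hackenbush, the Nim-value of a simple path of length k is k.
Branch 1: length 12, Nim-value = 12
Branch 2: length 1, Nim-value = 1
Branch 3: length 14, Nim-value = 14
Total Nim-value = XOR of all branch values:
0 XOR 12 = 12
12 XOR 1 = 13
13 XOR 14 = 3
Nim-value of the tree = 3

3


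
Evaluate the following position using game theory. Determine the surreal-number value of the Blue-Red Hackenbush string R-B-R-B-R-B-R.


Edges (from ground): R-B-R-B-R-B-R
By Berlekamp's sign-expansion rule, a Blue-Red Hackenbush stalk has the value of the surreal number whose sign sequence is the edge sequence with B -> + and R -> -.
Sign sequence: -+-+-+-
Trace the sign expansion in the surreal number tree, starting from 0:
Edge 1: R (sign -) -> bounds (-inf, 0), value = -1
Edge 2: B (sign +) -> bounds (-1, 0), value = -1/2
Edge 3: R (sign -) -> bounds (-1, -1/2), value = -3/4
Edge 4: B (sign +) -> bounds (-3/4, -1/2), value = -5/8
Edge 5: R (sign -) -> bounds (-3/4, -5/8), value = -11/16
Edge 6: B (sign +) -> bounds (-11/16, -5/8), value = -21/32
Edge 7: R (sign -) -> bounds (-11/16, -21/32), value = -43/64
Game value = -43/64

-43/64


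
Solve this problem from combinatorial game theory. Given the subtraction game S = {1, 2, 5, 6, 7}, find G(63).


The subtraction set is S = {1, 2, 5, 6, 7}.
G(k) = mex{ G(k - s) : s in S, s <= k }. We compute iteratively: G(0) = 0.
G(1) = mex({0}) = 1
G(2) = mex({0, 1}) = 2
G(3) = mex({1, 2}) = 0
G(4) = mex({0, 2}) = 1
G(5) = mex({0, 1}) = 2
G(6) = mex({0, 1, 2}) = 3
G(7) = mex({0, 1, 2, 3}) = 4
G(8) = mex({0, 1, 2, 3, 4}) = 5
G(9) = mex({0, 1, 2, 4, 5}) = 3
G(10) = mex({0, 1, 2, 3, 5}) = 4
G(11) = mex({1, 2, 3, 4}) = 0
G(12) = mex({0, 2, 3, 4}) = 1
G(13) = mex({0, 1, 3, 4, 5}) = 2
G(14) = mex({1, 2, 3, 4, 5}) = 0
G(15) = mex({0, 2, 3, 4, 5}) = 1
G(16) = mex({0, 1, 3, 4}) = 2
G(17) = mex({0, 1, 2, 4}) = 3
Observe that G(11)..G(17) = 0, 1, 2, 0, 1, 2, 3 repeats G(0)..G(6) = 0, 1, 2, 0, 1, 2, 3.
For k >= max(S) = 7, G(k) is determined by the previous 7 values G(k-7)..G(k-1); a window of 7 consecutive values has recurred shifted by 11, so by induction G(k + 11) = G(k) for all k >= 0: the sequence is periodic from the start with period 11.
One period: G(0..10) = 0, 1, 2, 0, 1, 2, 3, 4, 5, 3, 4.
63 mod 11 = 8, so G(63) = G(8) = 5.

5


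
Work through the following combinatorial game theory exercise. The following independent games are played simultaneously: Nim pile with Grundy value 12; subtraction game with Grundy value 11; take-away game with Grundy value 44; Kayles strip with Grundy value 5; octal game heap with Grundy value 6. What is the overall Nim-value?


By the Sprague-Grundy theorem, the Grundy value of a sum of games is the XOR of individual Grundy values.
Nim pile: Grundy value = 12. Running XOR: 0 XOR 12 = 12
subtraction game: Grundy value = 11. Running XOR: 12 XOR 11 = 7
take-away game: Grundy value = 44. Running XOR: 7 XOR 44 = 43
Kayles strip: Grundy value = 5. Running XOR: 43 XOR 5 = 46
octal game heap: Grundy value = 6. Running XOR: 46 XOR 6 = 40
The combined Grundy value is 40.

40


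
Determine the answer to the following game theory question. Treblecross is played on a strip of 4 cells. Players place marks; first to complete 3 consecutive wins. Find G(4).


Treblecross: place X on empty cells; 3-in-a-row wins.
Playing within two cells of an existing X lets the opponent win at once, so sensible play treats the cells i-2..i+2 around each X as dead. The player left with no safe cell loses, so this is a normal-play take-away game on strips of safe cells.
Placing X at cell i (0-indexed) of a strip of k safe cells leaves independent strips of sizes max(0, i-2) and max(0, k-i-3). Hence G(k) = mex{ G(max(0,i-2)) XOR G(max(0,k-i-3)) : 0 <= i < k }, with G(0) = 0.
G(1): splits (0,0):0^0=0 -> mex({0}) = 1
G(2): splits (0,0):0^0=0 -> mex({0}) = 1
G(3): splits (0,0):0^0=0 -> mex({0}) = 1
G(4): splits (0,1):0^1=1 (0,0):0^0=0 -> mex({0, 1}) = 2
Therefore G(4) = 2.

2


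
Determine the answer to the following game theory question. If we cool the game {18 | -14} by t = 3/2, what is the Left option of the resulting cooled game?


Original game: {18 | -14} (a switch {a | b} with a > b).
Cooling by t (for t below the temperature (a - b)/2 = 16) taxes each move by t: {a | b} cooled by t is {a - t | b + t}.
Cooling amount: t = 3/2
Cooled Left option: 18 - 3/2 = 33/2
Cooled Right option: -14 + 3/2 = -25/2
Cooled game: {33/2 | -25/2}
Left option = 33/2

33/2


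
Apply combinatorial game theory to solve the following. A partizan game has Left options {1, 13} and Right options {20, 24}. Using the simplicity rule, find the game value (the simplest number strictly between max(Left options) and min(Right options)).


Left options: {1, 13}, max = 13
Right options: {20, 24}, min = 20
All options are numbers and max(Left) < min(Right), so by the simplicity theorem the value is the simplest (earliest-born) number strictly between 13 and 20.
Integers 14 through 19 all lie strictly between 13 and 20.
Among integers, the simplest (lowest birthday = smallest |n|; 0 is born on day 0, +-n on day n) is 14.
No non-integer in the interval can be simpler: if x is a non-integer in the interval, then floor(x) or ceil(x) also lies in the interval (the interval contains an integer), and both are proper prefixes of x's sign expansion, i.e. born earlier. So the game value is 14.
Game value = 14

14


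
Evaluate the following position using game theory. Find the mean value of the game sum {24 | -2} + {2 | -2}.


G1 = {24 | -2}, G2 = {2 | -2}
Each is a switch {a | b} with numbers a > b; its mean value is (a + b)/2, and mean value is additive over game sums: m(G1 + G2) = m(G1) + m(G2).
Mean of G1 = (24 + (-2))/2 = 22/2 = 11
Mean of G2 = (2 + (-2))/2 = 0/2 = 0
Mean of G1 + G2 = 11 + 0 = 11

11


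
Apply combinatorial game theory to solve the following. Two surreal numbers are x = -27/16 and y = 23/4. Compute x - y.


x = -27/16, y = 23/4
Converting to common denominator: 16
x = -27/16, y = 92/16
x - y = -27/16 - 23/4 = -119/16

-119/16


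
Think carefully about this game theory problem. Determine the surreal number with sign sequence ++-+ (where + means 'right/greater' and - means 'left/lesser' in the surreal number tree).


Sign expansion: ++-+
Rule: track bounds (lo, hi), initially (-inf, +inf). On '+', the current value becomes lo and we move to the simplest number in (value, hi): value + 1 if hi = +inf, otherwise the midpoint (value + hi)/2. On '-', the current value becomes hi and we move to value - 1 if lo = -inf, otherwise the midpoint (lo + value)/2.
Start at 0.
Step 1: sign = +, move right. Bounds: (0, +inf). Value = 1
Step 2: sign = +, move right. Bounds: (1, +inf). Value = 2
Step 3: sign = -, move left. Bounds: (1, 2). Value = 3/2
Step 4: sign = +, move right. Bounds: (3/2, 2). Value = 7/4
The surreal number with sign expansion ++-+ is 7/4.

7/4


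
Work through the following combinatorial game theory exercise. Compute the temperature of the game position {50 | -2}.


The game is {50 | -2}, a switch {a | b} with numbers a > b.
Cooling {a | b} by t gives {a - t | b + t}, which stops being hot when a - t = b + t, i.e. at t = (a - b)/2. So the temperature of a switch is (a - b)/2.
Temperature = (Left option - Right option) / 2
= (50 - (-2)) / 2
= 52 / 2
= 26

26


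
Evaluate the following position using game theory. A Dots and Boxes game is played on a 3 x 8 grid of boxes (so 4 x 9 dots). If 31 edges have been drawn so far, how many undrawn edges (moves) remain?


Grid: 3 x 8 boxes, i.e. 4 rows and 9 columns of dots.
Horizontal edges: (rows + 1) * cols = 4 * 8 = 32
Vertical edges: rows * (cols + 1) = 3 * 9 = 27
Total edges: 32 + 27 = 59
Edges drawn: 31
Remaining: 59 - 31 = 28

28


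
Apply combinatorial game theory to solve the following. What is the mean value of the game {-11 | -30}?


Game = {-11 | -30}, a switch {a | b} with numbers a > b.
Its thermograph has left wall a - t and right wall b + t, which meet at t = (a - b)/2, where both equal (a + b)/2. So the mast (mean value) is at (a + b)/2.
Mean = (-11 + (-30))/2 = -41/2 = -41/2

-41/2


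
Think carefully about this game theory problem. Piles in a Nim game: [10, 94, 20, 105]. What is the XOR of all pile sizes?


We need the XOR (exclusive or) of all pile sizes.
After XOR-ing pile 1 (size 10): 0 XOR 10 = 10
After XOR-ing pile 2 (size 94): 10 XOR 94 = 84
After XOR-ing pile 3 (size 20): 84 XOR 20 = 64
After XOR-ing pile 4 (size 105): 64 XOR 105 = 41
The Nim-value of this position is 41.

41


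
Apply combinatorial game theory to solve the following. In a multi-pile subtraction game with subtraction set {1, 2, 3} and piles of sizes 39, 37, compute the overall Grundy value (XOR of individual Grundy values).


Subtraction set: {1, 2, 3}
For this subtraction set, G(n) = n mod 4 (period = max + 1 = 4).
Pile 1 (size 39): G(39) = 39 mod 4 = 3
Pile 2 (size 37): G(37) = 37 mod 4 = 1
Total Grundy value = XOR of all: 3 XOR 1 = 2

2


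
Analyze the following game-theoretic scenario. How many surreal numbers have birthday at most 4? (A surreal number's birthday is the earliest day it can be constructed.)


Day 0: {|} = 0 is born. Count = 1.
Day n: the number of surreal numbers born by day n is 2^(n+1) - 1.
By day 0: 2^1 - 1 = 1
By day 1: 2^2 - 1 = 3
By day 2: 2^3 - 1 = 7
By day 3: 2^4 - 1 = 15
By day 4: 2^5 - 1 = 31
By day 4: 31 surreal numbers.

31


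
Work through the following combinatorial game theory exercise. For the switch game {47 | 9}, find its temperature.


The game is {47 | 9}, a switch {a | b} with numbers a > b.
Cooling {a | b} by t gives {a - t | b + t}, which stops being hot when a - t = b + t, i.e. at t = (a - b)/2. So the temperature of a switch is (a - b)/2.
Temperature = (Left option - Right option) / 2
= (47 - (9)) / 2
= 38 / 2
= 19

19


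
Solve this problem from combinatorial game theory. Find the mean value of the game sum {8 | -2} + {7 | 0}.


G1 = {8 | -2}, G2 = {7 | 0}
Each is a switch {a | b} with numbers a > b; its mean value is (a + b)/2, and mean value is additive over game sums: m(G1 + G2) = m(G1) + m(G2).
Mean of G1 = (8 + (-2))/2 = 6/2 = 3
Mean of G2 = (7 + (0))/2 = 7/2 = 7/2
Mean of G1 + G2 = 3 + 7/2 = 13/2

13/2


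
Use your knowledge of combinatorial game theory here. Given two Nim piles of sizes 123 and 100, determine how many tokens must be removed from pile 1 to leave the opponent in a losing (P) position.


Piles: 123 and 100
Current XOR: 123 XOR 100 = 31 (non-zero, so this is an N-position).
To make the XOR zero, we need to find a move that balances the piles.
For pile 1 (size 123): target = 123 XOR 31 = 100
We reduce pile 1 from 123 to 100.
Tokens removed: 123 - 100 = 23
Verification: 100 XOR 100 = 0

23


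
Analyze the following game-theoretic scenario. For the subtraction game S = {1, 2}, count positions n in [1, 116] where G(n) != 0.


Subtraction set S = {1, 2}, so G(n) = n mod 3.
G(n) = 0 when n is a multiple of 3.
Multiples of 3 in [1, 116]: 38
N-positions (nonzero Grundy) = 116 - 38 = 78

78


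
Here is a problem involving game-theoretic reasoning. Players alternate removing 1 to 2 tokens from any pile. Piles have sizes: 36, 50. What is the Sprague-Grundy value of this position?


Subtraction set: {1, 2}
For this subtraction set, G(n) = n mod 3 (period = max + 1 = 3).
Pile 1 (size 36): G(36) = 36 mod 3 = 0
Pile 2 (size 50): G(50) = 50 mod 3 = 2
Total Grundy value = XOR of all: 0 XOR 2 = 2

2


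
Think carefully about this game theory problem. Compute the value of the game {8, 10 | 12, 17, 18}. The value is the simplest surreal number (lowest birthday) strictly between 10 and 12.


Left options: {8, 10}, max = 10
Right options: {12, 17, 18}, min = 12
All options are numbers and max(Left) < min(Right), so by the simplicity theorem the value is the simplest (earliest-born) number strictly between 10 and 12.
The only integer strictly between 10 and 12 is 11.
No non-integer in the interval can be simpler: if x is a non-integer in the interval, then floor(x) or ceil(x) also lies in the interval (the interval contains an integer), and both are proper prefixes of x's sign expansion, i.e. born earlier. So the game value is 11.
Game value = 11

11


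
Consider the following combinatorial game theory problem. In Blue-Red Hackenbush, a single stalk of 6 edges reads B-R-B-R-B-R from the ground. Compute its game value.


Edges (from ground): B-R-B-R-B-R
By Berlekamp's sign-expansion rule, a Blue-Red Hackenbush stalk has the value of the surreal number whose sign sequence is the edge sequence with B -> + and R -> -.
Sign sequence: +-+-+-
Trace the sign expansion in the surreal number tree, starting from 0:
Edge 1: B (sign +) -> bounds (0, +inf), value = 1
Edge 2: R (sign -) -> bounds (0, 1), value = 1/2
Edge 3: B (sign +) -> bounds (1/2, 1), value = 3/4
Edge 4: R (sign -) -> bounds (1/2, 3/4), value = 5/8
Edge 5: B (sign +) -> bounds (5/8, 3/4), value = 11/16
Edge 6: R (sign -) -> bounds (5/8, 11/16), value = 21/32
Game value = 21/32

21/32


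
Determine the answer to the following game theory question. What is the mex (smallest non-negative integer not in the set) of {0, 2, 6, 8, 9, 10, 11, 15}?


Set = {0, 2, 6, 8, 9, 10, 11, 15}
0 is in the set.
1 is NOT in the set. This is the mex.
mex = 1

1


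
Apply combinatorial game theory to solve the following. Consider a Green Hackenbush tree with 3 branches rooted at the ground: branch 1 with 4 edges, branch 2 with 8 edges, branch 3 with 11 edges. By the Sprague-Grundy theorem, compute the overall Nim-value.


The tree has 3 branches from the ground vertex.
In Green Hackenbush, the Nim-value of a simple path of length k is k.
Branch 1: length 4, Nim-value = 4
Branch 2: length 8, Nim-value = 8
Branch 3: length 11, Nim-value = 11
Total Nim-value = XOR of all branch values:
0 XOR 4 = 4
4 XOR 8 = 12
12 XOR 11 = 7
Nim-value of the tree = 7

7


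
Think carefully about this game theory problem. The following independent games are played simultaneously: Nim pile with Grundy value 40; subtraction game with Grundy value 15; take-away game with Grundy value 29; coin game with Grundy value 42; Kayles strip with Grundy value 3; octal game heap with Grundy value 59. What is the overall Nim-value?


By the Sprague-Grundy theorem, the Grundy value of a sum of games is the XOR of individual Grundy values.
Nim pile: Grundy value = 40. Running XOR: 0 XOR 40 = 40
subtraction game: Grundy value = 15. Running XOR: 40 XOR 15 = 39
take-away game: Grundy value = 29. Running XOR: 39 XOR 29 = 58
coin game: Grundy value = 42. Running XOR: 58 XOR 42 = 16
Kayles strip: Grundy value = 3. Running XOR: 16 XOR 3 = 19
octal game heap: Grundy value = 59. Running XOR: 19 XOR 59 = 40
The combined Grundy value is 40.

40


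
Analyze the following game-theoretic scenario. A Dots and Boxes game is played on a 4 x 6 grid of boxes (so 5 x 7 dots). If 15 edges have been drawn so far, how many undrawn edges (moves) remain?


Grid: 4 x 6 boxes, i.e. 5 rows and 7 columns of dots.
Horizontal edges: (rows + 1) * cols = 5 * 6 = 30
Vertical edges: rows * (cols + 1) = 4 * 7 = 28
Total edges: 30 + 28 = 58
Edges drawn: 15
Remaining: 58 - 15 = 43

43


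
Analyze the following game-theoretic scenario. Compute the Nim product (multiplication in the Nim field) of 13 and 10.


Nim multiplication is bilinear over XOR: (u XOR v) * w = (u*w) XOR (v*w).
So we split each operand into its bit components and XOR the pairwise Nim products.
13 = 1 + 4 + 8 (as XOR of powers of 2).
10 = 2 + 8 (as XOR of powers of 2).
Using the standard Nim-product table on single bits:
  2*2 = 3,   2*4 = 8,   2*8 = 12,
  4*4 = 6,   4*8 = 11,  8*8 = 13,
and  1*x = x (identity), k*l = l*k (commutative).
Pairwise Nim products:
  1 * 2 = 2
  1 * 8 = 8
  4 * 2 = 8
  4 * 8 = 11
  8 * 2 = 12
  8 * 8 = 13
XOR them: 2 XOR 8 XOR 8 XOR 11 XOR 12 XOR 13 = 8.
Result: 13 * 10 = 8 (in Nim).

8


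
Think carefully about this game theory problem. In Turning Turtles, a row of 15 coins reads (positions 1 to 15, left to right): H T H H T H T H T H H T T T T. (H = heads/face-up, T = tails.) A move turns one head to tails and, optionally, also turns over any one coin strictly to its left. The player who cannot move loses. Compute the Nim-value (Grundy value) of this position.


Coins: H T H H T H T H T H H T T T T
Key fact: a single head at position k behaves exactly like a Nim heap of size k (turning it to T and optionally flipping a coin at j < k corresponds to moving the heap from k to j, or to 0), and heads combine as a disjunctive sum (two heads at the same place would cancel, matching j XOR j = 0). So the Nim-value is the XOR of the 1-indexed positions of the heads.
Face-up positions (1-indexed): [1, 3, 4, 6, 8, 10, 11]
XOR 0 with 1: 0 XOR 1 = 1
XOR 1 with 3: 1 XOR 3 = 2
XOR 2 with 4: 2 XOR 4 = 6
XOR 6 with 6: 6 XOR 6 = 0
XOR 0 with 8: 0 XOR 8 = 8
XOR 8 with 10: 8 XOR 10 = 2
XOR 2 with 11: 2 XOR 11 = 9
Nim-value = 9

9


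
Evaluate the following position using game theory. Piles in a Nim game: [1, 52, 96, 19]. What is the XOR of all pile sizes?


We need the XOR (exclusive or) of all pile sizes.
After XOR-ing pile 1 (size 1): 0 XOR 1 = 1
After XOR-ing pile 2 (size 52): 1 XOR 52 = 53
After XOR-ing pile 3 (size 96): 53 XOR 96 = 85
After XOR-ing pile 4 (size 19): 85 XOR 19 = 70
The Nim-value of this position is 70.

70


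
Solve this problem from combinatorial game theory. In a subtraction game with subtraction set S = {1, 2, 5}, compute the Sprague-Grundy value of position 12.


The subtraction set is S = {1, 2, 5}.
G(k) = mex{ G(k - s) : s in S, s <= k }. We compute iteratively: G(0) = 0.
G(1) = mex({0}) = 1
G(2) = mex({0, 1}) = 2
G(3) = mex({1, 2}) = 0
G(4) = mex({0, 2}) = 1
G(5) = mex({0, 1}) = 2
G(6) = mex({1, 2}) = 0
G(7) = mex({0, 2}) = 1
Observe that G(3)..G(7) = 0, 1, 2, 0, 1 repeats G(0)..G(4) = 0, 1, 2, 0, 1.
For k >= max(S) = 5, G(k) is determined by the previous 5 values G(k-5)..G(k-1); a window of 5 consecutive values has recurred shifted by 3, so by induction G(k + 3) = G(k) for all k >= 0: the sequence is periodic from the start with period 3.
One period: G(0..2) = 0, 1, 2.
12 mod 3 = 0, so G(12) = G(0) = 0.

0


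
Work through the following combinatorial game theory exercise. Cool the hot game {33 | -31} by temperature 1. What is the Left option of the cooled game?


Original game: {33 | -31} (a switch {a | b} with a > b).
Cooling by t (for t below the temperature (a - b)/2 = 32) taxes each move by t: {a | b} cooled by t is {a - t | b + t}.
Cooling amount: t = 1
Cooled Left option: 33 - 1 = 32
Cooled Right option: -31 + 1 = -30
Cooled game: {32 | -30}
Left option = 32

32


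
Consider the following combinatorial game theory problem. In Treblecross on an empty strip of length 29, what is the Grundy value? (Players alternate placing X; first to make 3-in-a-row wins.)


Treblecross: place X on empty cells; 3-in-a-row wins.
Playing within two cells of an existing X lets the opponent win at once, so sensible play treats the cells i-2..i+2 around each X as dead. The player left with no safe cell loses, so this is a normal-play take-away game on strips of safe cells.
Placing X at cell i (0-indexed) of a strip of k safe cells leaves independent strips of sizes max(0, i-2) and max(0, k-i-3). Hence G(k) = mex{ G(max(0,i-2)) XOR G(max(0,k-i-3)) : 0 <= i < k }, with G(0) = 0.
G(1): splits (0,0):0^0=0 -> mex({0}) = 1
G(2): splits (0,0):0^0=0 -> mex({0}) = 1
G(3): splits (0,0):0^0=0 -> mex({0}) = 1
G(4): splits (0,1):0^1=1 (0,0):0^0=0 -> mex({0, 1}) = 2
G(5): splits (0,2):0^1=1 (0,1):0^1=1 (0,0):0^0=0 -> mex({0, 1}) = 2
G(6) = mex({1}) = 0
G(7) = mex({0, 1, 2}) = 3
G(8) = mex({0, 1, 2}) = 3
G(9) = mex({0, 2}) = 1
G(10) = mex({0, 2, 3}) = 1
G(11) = mex({0, 3}) = 1
G(12) = mex({1, 3}) = 0
G(13) = mex({0, 1, 2, 3}) = 4
G(14) = mex({0, 1, 2}) = 3
G(15) = mex({0, 1, 2}) = 3
G(16) = mex({0, 1, 2, 4}) = 3
G(17) = mex({0, 1, 3, 4}) = 2
G(18) = mex({0, 1, 3, 4}) = 2
G(19) = mex({0, 1, 3, 5}) = 2
G(20) = mex({0, 1, 2, 3, 5}) = 4
G(21) = mex({0, 1, 2, 3, 5}) = 4
G(22) = mex({1, 2, 6}) = 0
G(23) = mex({0, 1, 2, 3, 4, 6}) = 5
G(24) = mex({0, 1, 2, 3, 4}) = 5
G(25) = mex({0, 1, 3, 4, 7}) = 2
G(26) = mex({0, 1, 3, 4, 5, 7}) = 2
G(27) = mex({0, 1, 3, 5}) = 2
G(28) = mex({0, 1, 2, 5}) = 3
G(29) = mex({0, 1, 2, 4, 5, 6}) = 3
Therefore G(29) = 3.

3


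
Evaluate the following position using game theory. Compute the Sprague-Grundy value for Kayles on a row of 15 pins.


Kayles: a move removes 1 or 2 adjacent pins from a contiguous row.
Removing pins from a row of k leaves two independent rows (a, b) with a + b = k - 1 (one pin) or a + b = k - 2 (two pins); an end removal gives a = 0.
By Sprague-Grundy, G(k) = mex{ G(a) XOR G(b) } over all these splits. G(0) = 0.
G(1): splits (0,0):0^0=0 -> mex({0}) = 1
G(2): splits (0,1):0^1=1 (0,0):0^0=0 -> mex({0, 1}) = 2
G(3): splits (0,2):0^2=2 (1,1):1^1=0 (0,1):0^1=1 -> mex({0, 1, 2}) = 3
G(4): splits (0,3):0^3=3 (1,2):1^2=3 (0,2):0^2=2 (1,1):1^1=0 -> mex({0, 2, 3}) = 1
G(5): splits (0,4):0^1=1 (1,3):1^3=2 (2,2):2^2=0 (0,3):0^3=3 (1,2):1^2=3 -> mex({0, 1, 2, 3}) = 4
G(6) = mex({0, 1, 2, 4}) = 3
G(7) = mex({0, 1, 3, 4, 5}) = 2
G(8) = mex({0, 2, 3, 5, 6}) = 1
G(9) = mex({0, 1, 2, 3, 6, 7}) = 4
G(10) = mex({0, 1, 3, 4, 5, 7}) = 2
G(11) = mex({0, 1, 2, 3, 4, 5}) = 6
G(12) = mex({0, 1, 2, 3, 5, 6, 7}) = 4
G(13) = mex({0, 2, 3, 4, 6, 7}) = 1
G(14) = mex({0, 1, 4, 5, 6, 7}) = 2
G(15) = mex({0, 1, 2, 3, 4, 5, 6}) = 7
Therefore G(15) = 7.

7


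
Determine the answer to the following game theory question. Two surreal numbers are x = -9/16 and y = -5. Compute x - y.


x = -9/16, y = -5
Converting to common denominator: 16
x = -9/16, y = -80/16
x - y = -9/16 - -5 = 71/16

71/16


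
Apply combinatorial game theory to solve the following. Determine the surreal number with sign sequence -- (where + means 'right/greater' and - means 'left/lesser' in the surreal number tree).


Sign expansion: --
Rule: track bounds (lo, hi), initially (-inf, +inf). On '+', the current value becomes lo and we move to the simplest number in (value, hi): value + 1 if hi = +inf, otherwise the midpoint (value + hi)/2. On '-', the current value becomes hi and we move to value - 1 if lo = -inf, otherwise the midpoint (lo + value)/2.
Start at 0.
Step 1: sign = -, move left. Bounds: (-inf, 0). Value = -1
Step 2: sign = -, move left. Bounds: (-inf, -1). Value = -2
The surreal number with sign expansion -- is -2.

-2


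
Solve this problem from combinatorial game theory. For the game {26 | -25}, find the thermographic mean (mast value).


Game = {26 | -25}, a switch {a | b} with numbers a > b.
Its thermograph has left wall a - t and right wall b + t, which meet at t = (a - b)/2, where both equal (a + b)/2. So the mast (mean value) is at (a + b)/2.
Mean = (26 + (-25))/2 = 1/2 = 1/2

1/2


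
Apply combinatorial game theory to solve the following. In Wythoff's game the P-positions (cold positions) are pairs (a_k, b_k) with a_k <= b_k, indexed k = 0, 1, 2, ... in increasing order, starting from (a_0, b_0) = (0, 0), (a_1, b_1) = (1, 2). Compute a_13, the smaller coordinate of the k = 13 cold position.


By Wythoff's theorem, a_k = floor(k * phi) and b_k = floor(k * phi^2) = a_k + k, where phi = (1 + sqrt(5))/2 is the golden ratio.
phi = (1 + sqrt(5))/2 = 1.618034
k = 13
k * phi = 13 * 1.618034 = 21.034442
a_13 = floor(k * phi) = 21

21


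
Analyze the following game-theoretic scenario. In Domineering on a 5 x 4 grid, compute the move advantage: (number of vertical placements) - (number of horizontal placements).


Board is 5 x 4 (rows x cols).
Left (vertical) placements: (rows-1) * cols = 4 * 4 = 16
Right (horizontal) placements: rows * (cols-1) = 5 * 3 = 15
Advantage = Left - Right = 16 - 15 = 1

1


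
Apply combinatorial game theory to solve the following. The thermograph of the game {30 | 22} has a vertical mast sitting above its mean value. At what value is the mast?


Game = {30 | 22}, a switch {a | b} with numbers a > b.
Its thermograph has left wall a - t and right wall b + t, which meet at t = (a - b)/2, where both equal (a + b)/2. So the mast (mean value) is at (a + b)/2.
Mean = (30 + (22))/2 = 52/2 = 26

26


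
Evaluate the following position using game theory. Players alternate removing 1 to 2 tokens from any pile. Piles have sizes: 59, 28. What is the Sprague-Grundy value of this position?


Subtraction set: {1, 2}
For this subtraction set, G(n) = n mod 3 (period = max + 1 = 3).
Pile 1 (size 59): G(59) = 59 mod 3 = 2
Pile 2 (size 28): G(28) = 28 mod 3 = 1
Total Grundy value = XOR of all: 2 XOR 1 = 3

3


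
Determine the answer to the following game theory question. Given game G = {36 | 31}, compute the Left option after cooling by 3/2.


Original game: {36 | 31} (a switch {a | b} with a > b).
Cooling by t (for t below the temperature (a - b)/2 = 5/2) taxes each move by t: {a | b} cooled by t is {a - t | b + t}.
Cooling amount: t = 3/2
Cooled Left option: 36 - 3/2 = 69/2
Cooled Right option: 31 + 3/2 = 65/2
Cooled game: {69/2 | 65/2}
Left option = 69/2

69/2


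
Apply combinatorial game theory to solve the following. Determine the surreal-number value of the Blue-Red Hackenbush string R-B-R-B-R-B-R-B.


Edges (from ground): R-B-R-B-R-B-R-B
By Berlekamp's sign-expansion rule, a Blue-Red Hackenbush stalk has the value of the surreal number whose sign sequence is the edge sequence with B -> + and R -> -.
Sign sequence: -+-+-+-+
Trace the sign expansion in the surreal number tree, starting from 0:
Edge 1: R (sign -) -> bounds (-inf, 0), value = -1
Edge 2: B (sign +) -> bounds (-1, 0), value = -1/2
Edge 3: R (sign -) -> bounds (-1, -1/2), value = -3/4
Edge 4: B (sign +) -> bounds (-3/4, -1/2), value = -5/8
Edge 5: R (sign -) -> bounds (-3/4, -5/8), value = -11/16
Edge 6: B (sign +) -> bounds (-11/16, -5/8), value = -21/32
Edge 7: R (sign -) -> bounds (-11/16, -21/32), value = -43/64
Edge 8: B (sign +) -> bounds (-43/64, -21/32), value = -85/128
Game value = -85/128

-85/128


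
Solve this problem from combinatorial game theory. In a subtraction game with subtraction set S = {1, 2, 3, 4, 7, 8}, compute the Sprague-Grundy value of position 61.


The subtraction set is S = {1, 2, 3, 4, 7, 8}.
G(k) = mex{ G(k - s) : s in S, s <= k }. We compute iteratively: G(0) = 0.
G(1) = mex({0}) = 1
G(2) = mex({0, 1}) = 2
G(3) = mex({0, 1, 2}) = 3
G(4) = mex({0, 1, 2, 3}) = 4
G(5) = mex({1, 2, 3, 4}) = 0
G(6) = mex({0, 2, 3, 4}) = 1
G(7) = mex({0, 1, 3, 4}) = 2
G(8) = mex({0, 1, 2, 4}) = 3
G(9) = mex({0, 1, 2, 3}) = 4
G(10) = mex({1, 2, 3, 4}) = 0
G(11) = mex({0, 2, 3, 4}) = 1
G(12) = mex({0, 1, 3, 4}) = 2
Observe that G(5)..G(12) = 0, 1, 2, 3, 4, 0, 1, 2 repeats G(0)..G(7) = 0, 1, 2, 3, 4, 0, 1, 2.
For k >= max(S) = 8, G(k) is determined by the previous 8 values G(k-8)..G(k-1); a window of 8 consecutive values has recurred shifted by 5, so by induction G(k + 5) = G(k) for all k >= 0: the sequence is periodic from the start with period 5.
One period: G(0..4) = 0, 1, 2, 3, 4.
61 mod 5 = 1, so G(61) = G(1) = 1.

1


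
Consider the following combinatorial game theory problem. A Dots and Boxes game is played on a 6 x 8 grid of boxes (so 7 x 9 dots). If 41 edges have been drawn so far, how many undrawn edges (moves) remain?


Grid: 6 x 8 boxes, i.e. 7 rows and 9 columns of dots.
Horizontal edges: (rows + 1) * cols = 7 * 8 = 56
Vertical edges: rows * (cols + 1) = 6 * 9 = 54
Total edges: 56 + 54 = 110
Edges drawn: 41
Remaining: 110 - 41 = 69

69


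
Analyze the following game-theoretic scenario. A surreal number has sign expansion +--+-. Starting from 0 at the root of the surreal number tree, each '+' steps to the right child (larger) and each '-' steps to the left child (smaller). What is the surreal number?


Sign expansion: +--+-
Rule: track bounds (lo, hi), initially (-inf, +inf). On '+', the current value becomes lo and we move to the simplest number in (value, hi): value + 1 if hi = +inf, otherwise the midpoint (value + hi)/2. On '-', the current value becomes hi and we move to value - 1 if lo = -inf, otherwise the midpoint (lo + value)/2.
Start at 0.
Step 1: sign = +, move right. Bounds: (0, +inf). Value = 1
Step 2: sign = -, move left. Bounds: (0, 1). Value = 1/2
Step 3: sign = -, move left. Bounds: (0, 1/2). Value = 1/4
Step 4: sign = +, move right. Bounds: (1/4, 1/2). Value = 3/8
Step 5: sign = -, move left. Bounds: (1/4, 3/8). Value = 5/16
The surreal number with sign expansion +--+- is 5/16.

5/16


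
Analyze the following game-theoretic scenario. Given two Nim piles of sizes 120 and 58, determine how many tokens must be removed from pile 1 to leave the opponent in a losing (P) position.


Piles: 120 and 58
Current XOR: 120 XOR 58 = 66 (non-zero, so this is an N-position).
To make the XOR zero, we need to find a move that balances the piles.
For pile 1 (size 120): target = 120 XOR 66 = 58
We reduce pile 1 from 120 to 58.
Tokens removed: 120 - 58 = 62
Verification: 58 XOR 58 = 0

62


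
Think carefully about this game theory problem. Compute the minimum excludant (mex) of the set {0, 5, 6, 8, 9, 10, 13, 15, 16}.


Set = {0, 5, 6, 8, 9, 10, 13, 15, 16}
0 is in the set.
1 is NOT in the set. This is the mex.
mex = 1

1


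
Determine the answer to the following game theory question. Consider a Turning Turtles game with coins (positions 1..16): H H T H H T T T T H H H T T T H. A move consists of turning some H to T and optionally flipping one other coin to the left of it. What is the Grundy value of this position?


Coins: H H T H H T T T T H H H T T T H
Key fact: a single head at position k behaves exactly like a Nim heap of size k (turning it to T and optionally flipping a coin at j < k corresponds to moving the heap from k to j, or to 0), and heads combine as a disjunctive sum (two heads at the same place would cancel, matching j XOR j = 0). So the Nim-value is the XOR of the 1-indexed positions of the heads.
Face-up positions (1-indexed): [1, 2, 4, 5, 10, 11, 12, 16]
XOR 0 with 1: 0 XOR 1 = 1
XOR 1 with 2: 1 XOR 2 = 3
XOR 3 with 4: 3 XOR 4 = 7
XOR 7 with 5: 7 XOR 5 = 2
XOR 2 with 10: 2 XOR 10 = 8
XOR 8 with 11: 8 XOR 11 = 3
XOR 3 with 12: 3 XOR 12 = 15
XOR 15 with 16: 15 XOR 16 = 31
Nim-value = 31

31


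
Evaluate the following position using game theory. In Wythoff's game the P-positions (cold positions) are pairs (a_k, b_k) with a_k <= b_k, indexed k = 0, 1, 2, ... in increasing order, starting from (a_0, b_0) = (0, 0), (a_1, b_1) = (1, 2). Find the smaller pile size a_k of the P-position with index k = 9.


By Wythoff's theorem, a_k = floor(k * phi) and b_k = floor(k * phi^2) = a_k + k, where phi = (1 + sqrt(5))/2 is the golden ratio.
phi = (1 + sqrt(5))/2 = 1.618034
k = 9
k * phi = 9 * 1.618034 = 14.562306
a_9 = floor(k * phi) = 14

14


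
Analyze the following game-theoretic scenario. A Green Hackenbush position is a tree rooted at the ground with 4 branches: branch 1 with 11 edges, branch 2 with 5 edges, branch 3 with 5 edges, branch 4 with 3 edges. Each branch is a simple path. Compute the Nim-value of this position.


The tree has 4 branches from the ground vertex.
In Green Hackenbush, the Nim-value of a simple path of length k is k.
Branch 1: length 11, Nim-value = 11
Branch 2: length 5, Nim-value = 5
Branch 3: length 5, Nim-value = 5
Branch 4: length 3, Nim-value = 3
Total Nim-value = XOR of all branch values:
0 XOR 11 = 11
11 XOR 5 = 14
14 XOR 5 = 11
11 XOR 3 = 8
Nim-value of the tree = 8

8


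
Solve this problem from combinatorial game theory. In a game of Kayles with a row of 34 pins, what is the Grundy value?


Kayles: a move removes 1 or 2 adjacent pins from a contiguous row.
Removing pins from a row of k leaves two independent rows (a, b) with a + b = k - 1 (one pin) or a + b = k - 2 (two pins); an end removal gives a = 0.
By Sprague-Grundy, G(k) = mex{ G(a) XOR G(b) } over all these splits. G(0) = 0.
G(1): splits (0,0):0^0=0 -> mex({0}) = 1
G(2): splits (0,1):0^1=1 (0,0):0^0=0 -> mex({0, 1}) = 2
G(3): splits (0,2):0^2=2 (1,1):1^1=0 (0,1):0^1=1 -> mex({0, 1, 2}) = 3
G(4): splits (0,3):0^3=3 (1,2):1^2=3 (0,2):0^2=2 (1,1):1^1=0 -> mex({0, 2, 3}) = 1
G(5): splits (0,4):0^1=1 (1,3):1^3=2 (2,2):2^2=0 (0,3):0^3=3 (1,2):1^2=3 -> mex({0, 1, 2, 3}) = 4
G(6) = mex({0, 1, 2, 4}) = 3
G(7) = mex({0, 1, 3, 4, 5}) = 2
G(8) = mex({0, 2, 3, 5, 6}) = 1
G(9) = mex({0, 1, 2, 3, 6, 7}) = 4
G(10) = mex({0, 1, 3, 4, 5, 7}) = 2
G(11) = mex({0, 1, 2, 3, 4, 5}) = 6
G(12) = mex({0, 1, 2, 3, 5, 6, 7}) = 4
G(13) = mex({0, 2, 3, 4, 6, 7}) = 1
G(14) = mex({0, 1, 4, 5, 6, 7}) = 2
G(15) = mex({0, 1, 2, 3, 4, 5, 6}) = 7
G(16) = mex({0, 2, 3, 5, 6, 7}) = 1
G(17) = mex({0, 1, 2, 3, 5, 6, 7}) = 4
G(18) = mex({0, 1, 2, 4, 5, 6}) = 3
G(19) = mex({0, 1, 3, 4, 5, 7}) = 2
G(20) = mex({0, 2, 3, 4, 5, 6, 7}) = 1
G(21) = mex({0, 1, 2, 3, 5, 6, 7}) = 4
G(22) = mex({0, 1, 2, 3, 4, 5, 7}) = 6
G(23) = mex({0, 1, 2, 3, 4, 5, 6}) = 7
G(24) = mex({0, 1, 2, 3, 5, 6, 7}) = 4
G(25) = mex({0, 2, 3, 4, 6, 7}) = 1
G(26) = mex({0, 1, 3, 4, 5, 6, 7}) = 2
G(27) = mex({0, 1, 2, 3, 4, 5, 6, 7}) = 8
G(28) = mex({0, 1, 2, 3, 4, 6, 7, 8}) = 5
G(29) = mex({0, 1, 2, 3, 5, 6, 7, 8, 9}) = 4
G(30) = mex({0, 1, 2, 3, 4, 5, 6, 9, 10}) = 7
G(31) = mex({0, 1, 3, 4, 5, 7, 10, 11}) = 2
G(32) = mex({0, 2, 3, 4, 5, 6, 7, 9, 11}) = 1
G(33) = mex({0, 1, 2, 3, 4, 5, 6, 7, 9, 12}) = 8
G(34) = mex({0, 1, 2, 3, 4, 5, 7, 8, 11, 12}) = 6
Therefore G(34) = 6.

6


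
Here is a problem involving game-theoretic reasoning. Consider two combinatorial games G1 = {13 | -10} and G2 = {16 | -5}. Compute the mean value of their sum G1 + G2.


G1 = {13 | -10}, G2 = {16 | -5}
Each is a switch {a | b} with numbers a > b; its mean value is (a + b)/2, and mean value is additive over game sums: m(G1 + G2) = m(G1) + m(G2).
Mean of G1 = (13 + (-10))/2 = 3/2 = 3/2
Mean of G2 = (16 + (-5))/2 = 11/2 = 11/2
Mean of G1 + G2 = 3/2 + 11/2 = 7

7


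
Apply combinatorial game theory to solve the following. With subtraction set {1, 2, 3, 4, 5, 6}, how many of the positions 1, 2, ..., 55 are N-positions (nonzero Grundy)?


Subtraction set S = {1, 2, 3, 4, 5, 6}, so G(n) = n mod 7.
G(n) = 0 when n is a multiple of 7.
Multiples of 7 in [1, 55]: 7
N-positions (nonzero Grundy) = 55 - 7 = 48

48


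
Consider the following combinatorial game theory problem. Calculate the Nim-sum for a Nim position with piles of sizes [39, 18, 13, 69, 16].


We need the XOR (exclusive or) of all pile sizes.
After XOR-ing pile 1 (size 39): 0 XOR 39 = 39
After XOR-ing pile 2 (size 18): 39 XOR 18 = 53
After XOR-ing pile 3 (size 13): 53 XOR 13 = 56
After XOR-ing pile 4 (size 69): 56 XOR 69 = 125
After XOR-ing pile 5 (size 16): 125 XOR 16 = 109
The Nim-value of this position is 109.

109


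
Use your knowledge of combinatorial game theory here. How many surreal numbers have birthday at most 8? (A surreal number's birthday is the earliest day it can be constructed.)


Day 0: {|} = 0 is born. Count = 1.
Day n: the number of surreal numbers born by day n is 2^(n+1) - 1.
By day 0: 2^1 - 1 = 1
By day 1: 2^2 - 1 = 3
By day 2: 2^3 - 1 = 7
By day 3: 2^4 - 1 = 15
By day 4: 2^5 - 1 = 31
By day 5: 2^6 - 1 = 63
By day 6: 2^7 - 1 = 127
By day 7: 2^8 - 1 = 255
By day 8: 2^9 - 1 = 511
By day 8: 511 surreal numbers.

511


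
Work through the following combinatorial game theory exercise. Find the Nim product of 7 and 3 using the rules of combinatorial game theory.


Nim multiplication is bilinear over XOR: (u XOR v) * w = (u*w) XOR (v*w).
So we split each operand into its bit components and XOR the pairwise Nim products.
7 = 1 + 2 + 4 (as XOR of powers of 2).
3 = 1 + 2 (as XOR of powers of 2).
Using the standard Nim-product table on single bits:
  2*2 = 3,   2*4 = 8,   2*8 = 12,
  4*4 = 6,   4*8 = 11,  8*8 = 13,
and  1*x = x (identity), k*l = l*k (commutative).
Pairwise Nim products:
  1 * 1 = 1
  1 * 2 = 2
  2 * 1 = 2
  2 * 2 = 3
  4 * 1 = 4
  4 * 2 = 8
XOR them: 1 XOR 2 XOR 2 XOR 3 XOR 4 XOR 8 = 14.
Result: 7 * 3 = 14 (in Nim).

14
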